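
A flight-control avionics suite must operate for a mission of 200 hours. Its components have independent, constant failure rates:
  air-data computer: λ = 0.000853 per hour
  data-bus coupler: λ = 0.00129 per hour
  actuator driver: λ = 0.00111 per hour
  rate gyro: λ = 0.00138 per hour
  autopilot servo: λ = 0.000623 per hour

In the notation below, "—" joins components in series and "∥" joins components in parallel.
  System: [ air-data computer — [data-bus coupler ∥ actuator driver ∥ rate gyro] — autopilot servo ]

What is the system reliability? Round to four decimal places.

0.7363

R(air-data computer) = exp(−0.000853 × 200) = 0.843159
R(data-bus coupler) = exp(−0.00129 × 200) = 0.772595
R(actuator driver) = exp(−0.00111 × 200) = 0.800915
R(rate gyro) = exp(−0.00138 × 200) = 0.758813
R(autopilot servo) = exp(−0.000623 × 200) = 0.882850
Parallel (data-bus coupler, actuator driver, and rate gyro): 1 − (1 − 0.772595)(1 − 0.800915)(1 − 0.758813) = 0.989081
Series (air-data computer, [0.989081], and autopilot servo): 0.843159 × 0.989081 × 0.882850 = 0.7363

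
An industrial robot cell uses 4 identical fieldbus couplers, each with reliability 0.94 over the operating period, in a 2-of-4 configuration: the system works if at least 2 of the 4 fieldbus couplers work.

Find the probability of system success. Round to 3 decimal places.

R = Σ_{i=2}^{4} C(4,i) p^i (1−p)^{4−i} with p = 0.94
C(4,2)·0.94^2·0.06^2 = 0.01909
C(4,3)·0.94^3·0.06^1 = 0.19934
C(4,4)·0.94^4·0.06^0 = 0.78075
Sum = 0.999

0.999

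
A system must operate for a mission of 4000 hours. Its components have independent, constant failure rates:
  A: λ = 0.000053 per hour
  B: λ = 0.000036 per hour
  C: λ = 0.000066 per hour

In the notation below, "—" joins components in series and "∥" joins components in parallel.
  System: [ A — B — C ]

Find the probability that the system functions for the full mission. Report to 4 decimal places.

0.5379

R(A) = exp(−0.000053 × 4000) = 0.808965
R(B) = exp(−0.000036 × 4000) = 0.865888
R(C) = exp(−0.000066 × 4000) = 0.767974
Series (A, B, and C): 0.808965 × 0.865888 × 0.767974 = 0.5379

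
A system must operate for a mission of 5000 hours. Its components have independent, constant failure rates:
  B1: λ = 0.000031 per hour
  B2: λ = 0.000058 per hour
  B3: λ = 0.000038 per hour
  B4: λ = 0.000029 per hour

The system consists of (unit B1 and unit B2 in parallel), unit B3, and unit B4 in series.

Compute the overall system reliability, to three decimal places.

R(B1) = exp(−0.000031 × 5000) = 0.85642
R(B2) = exp(−0.000058 × 5000) = 0.74826
R(B3) = exp(−0.000038 × 5000) = 0.82696
R(B4) = exp(−0.000029 × 5000) = 0.86502
Parallel (B1 and B2): 1 − (1 − 0.85642)(1 − 0.74826) = 0.96386
Series ([0.96386], B3, and B4): 0.96386 × 0.82696 × 0.86502 = 0.689

0.689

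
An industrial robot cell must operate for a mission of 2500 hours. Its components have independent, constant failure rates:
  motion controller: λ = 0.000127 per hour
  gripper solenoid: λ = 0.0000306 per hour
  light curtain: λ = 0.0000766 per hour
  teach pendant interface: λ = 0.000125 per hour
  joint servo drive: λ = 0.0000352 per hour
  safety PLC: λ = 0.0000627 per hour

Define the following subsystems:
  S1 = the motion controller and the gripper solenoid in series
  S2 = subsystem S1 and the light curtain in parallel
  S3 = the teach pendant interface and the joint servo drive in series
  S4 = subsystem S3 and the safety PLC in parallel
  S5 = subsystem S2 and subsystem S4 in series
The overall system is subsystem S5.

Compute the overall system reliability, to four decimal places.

R(motion controller) = exp(−0.000127 × 2500) = 0.727967
R(gripper solenoid) = exp(−0.0000306 × 2500) = 0.926353
R(light curtain) = exp(−0.0000766 × 2500) = 0.825720
R(teach pendant interface) = exp(−0.000125 × 2500) = 0.731616
R(joint servo drive) = exp(−0.0000352 × 2500) = 0.915761
R(safety PLC) = exp(−0.0000627 × 2500) = 0.854918
Series (motion controller and gripper solenoid): 0.727967 × 0.926353 = 0.674354
Parallel ([0.674354] and light curtain): 1 − (1 − 0.674354)(1 − 0.825720) = 0.943246
Series (teach pendant interface and joint servo drive): 0.731616 × 0.915761 = 0.669985
Parallel ([0.669985] and safety PLC): 1 − (1 − 0.669985)(1 − 0.854918) = 0.952121
Series ([0.943246] and [0.952121]): 0.943246 × 0.952121 = 0.8981

0.8981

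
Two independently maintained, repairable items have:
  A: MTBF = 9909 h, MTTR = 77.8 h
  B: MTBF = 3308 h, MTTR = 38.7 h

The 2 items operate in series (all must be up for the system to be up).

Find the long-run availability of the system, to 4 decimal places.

A(A) = MTBF/(MTBF+MTTR) = 9909/(9909+77.8) = 0.992210
A(B) = MTBF/(MTBF+MTTR) = 3308/(3308+38.7) = 0.988436
Series availability: 0.992210 × 0.988436 = 0.9807

0.9807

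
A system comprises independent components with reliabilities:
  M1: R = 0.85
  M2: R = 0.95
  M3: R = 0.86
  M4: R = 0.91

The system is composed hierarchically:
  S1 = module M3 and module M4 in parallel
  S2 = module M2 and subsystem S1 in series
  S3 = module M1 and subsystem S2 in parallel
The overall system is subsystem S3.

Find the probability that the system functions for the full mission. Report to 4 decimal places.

0.9907

Parallel (M3 and M4): 1 − (1 − 0.860000)(1 − 0.910000) = 0.987400
Series (M2 and [0.987400]): 0.950000 × 0.987400 = 0.938030
Parallel (M1 and [0.938030]): 1 − (1 − 0.850000)(1 − 0.938030) = 0.9907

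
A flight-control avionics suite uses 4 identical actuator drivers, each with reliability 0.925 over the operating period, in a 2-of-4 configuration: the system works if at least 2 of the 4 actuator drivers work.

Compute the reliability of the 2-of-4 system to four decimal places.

0.9984

R = Σ_{i=2}^{4} C(4,i) p^i (1−p)^{4−i} with p = 0.925
C(4,2)·0.925^2·0.075^2 = 0.028877
C(4,3)·0.925^3·0.075^1 = 0.237436
C(4,4)·0.925^4·0.075^0 = 0.732094
Sum = 0.9984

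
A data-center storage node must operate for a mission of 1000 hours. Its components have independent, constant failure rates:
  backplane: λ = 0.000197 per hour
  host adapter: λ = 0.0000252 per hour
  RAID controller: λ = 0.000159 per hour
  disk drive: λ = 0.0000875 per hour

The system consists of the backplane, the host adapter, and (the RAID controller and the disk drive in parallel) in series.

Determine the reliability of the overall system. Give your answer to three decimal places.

R(backplane) = exp(−0.000197 × 1000) = 0.82119
R(host adapter) = exp(−0.0000252 × 1000) = 0.97511
R(RAID controller) = exp(−0.000159 × 1000) = 0.85300
R(disk drive) = exp(−0.0000875 × 1000) = 0.91622
Parallel (RAID controller and disk drive): 1 − (1 − 0.85300)(1 − 0.91622) = 0.98768
Series (backplane, host adapter, and [0.98768]): 0.82119 × 0.97511 × 0.98768 = 0.791

0.791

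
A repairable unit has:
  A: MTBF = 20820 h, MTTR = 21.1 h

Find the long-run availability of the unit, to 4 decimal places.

A(A) = MTBF/(MTBF+MTTR) = 20820/(20820+21.1) = 0.9990

0.9990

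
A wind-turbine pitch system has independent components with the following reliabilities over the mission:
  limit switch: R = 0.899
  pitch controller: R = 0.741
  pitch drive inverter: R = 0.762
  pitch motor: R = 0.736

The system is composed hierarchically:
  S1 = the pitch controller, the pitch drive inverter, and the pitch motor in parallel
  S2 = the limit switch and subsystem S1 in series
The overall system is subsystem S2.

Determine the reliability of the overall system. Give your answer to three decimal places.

Parallel (pitch controller, pitch drive inverter, and pitch motor): 1 − (1 − 0.74100)(1 − 0.76200)(1 − 0.73600) = 0.98373
Series (limit switch and [0.98373]): 0.89900 × 0.98373 = 0.884

0.884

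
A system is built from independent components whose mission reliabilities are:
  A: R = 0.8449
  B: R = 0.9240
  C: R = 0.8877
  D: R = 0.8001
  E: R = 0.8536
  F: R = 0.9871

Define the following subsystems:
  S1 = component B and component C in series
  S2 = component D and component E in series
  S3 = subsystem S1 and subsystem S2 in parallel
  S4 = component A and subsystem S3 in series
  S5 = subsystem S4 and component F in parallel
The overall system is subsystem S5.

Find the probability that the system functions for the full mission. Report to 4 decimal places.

0.9974

Series (B and C): 0.924000 × 0.887700 = 0.820235
Series (D and E): 0.800100 × 0.853600 = 0.682965
Parallel ([0.820235] and [0.682965]): 1 − (1 − 0.820235)(1 − 0.682965) = 0.943008
Series (A and [0.943008]): 0.844900 × 0.943008 = 0.796747
Parallel ([0.796747] and F): 1 − (1 − 0.796747)(1 − 0.987100) = 0.9974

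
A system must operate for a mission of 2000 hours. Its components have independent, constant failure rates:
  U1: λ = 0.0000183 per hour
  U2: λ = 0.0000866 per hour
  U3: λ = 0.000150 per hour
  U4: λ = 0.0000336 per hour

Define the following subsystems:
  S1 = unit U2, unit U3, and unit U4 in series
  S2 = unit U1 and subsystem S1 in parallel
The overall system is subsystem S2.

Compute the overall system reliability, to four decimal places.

0.9850

R(U1) = exp(−0.0000183 × 2000) = 0.964062
R(U2) = exp(−0.0000866 × 2000) = 0.840969
R(U3) = exp(−0.000150 × 2000) = 0.740818
R(U4) = exp(−0.0000336 × 2000) = 0.935008
Series (U2, U3, and U4): 0.840969 × 0.740818 × 0.935008 = 0.582515
Parallel (U1 and [0.582515]): 1 − (1 − 0.964062)(1 − 0.582515) = 0.9850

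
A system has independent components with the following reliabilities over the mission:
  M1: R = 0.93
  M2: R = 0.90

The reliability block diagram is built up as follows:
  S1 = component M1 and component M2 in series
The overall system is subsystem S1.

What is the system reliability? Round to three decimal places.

0.837

Series (M1 and M2): 0.93000 × 0.90000 = 0.837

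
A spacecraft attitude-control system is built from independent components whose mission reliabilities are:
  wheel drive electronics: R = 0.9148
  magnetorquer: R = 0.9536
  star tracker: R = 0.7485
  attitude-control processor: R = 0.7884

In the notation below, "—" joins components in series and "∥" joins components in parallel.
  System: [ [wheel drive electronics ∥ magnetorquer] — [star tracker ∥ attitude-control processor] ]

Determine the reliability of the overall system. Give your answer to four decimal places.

Parallel (wheel drive electronics and magnetorquer): 1 − (1 − 0.914800)(1 − 0.953600) = 0.996047
Parallel (star tracker and attitude-control processor): 1 − (1 − 0.748500)(1 − 0.788400) = 0.946783
Series ([0.996047] and [0.946783]): 0.996047 × 0.946783 = 0.9430

0.9430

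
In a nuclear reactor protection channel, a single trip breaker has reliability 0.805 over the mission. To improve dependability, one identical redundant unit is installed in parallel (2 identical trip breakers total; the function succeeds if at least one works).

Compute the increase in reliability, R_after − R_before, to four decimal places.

0.1570

R_before = 0.805
R_after = 1 − (1 − 0.805)^2 = 0.9620
ΔR = 0.9620 − 0.805 = 0.1570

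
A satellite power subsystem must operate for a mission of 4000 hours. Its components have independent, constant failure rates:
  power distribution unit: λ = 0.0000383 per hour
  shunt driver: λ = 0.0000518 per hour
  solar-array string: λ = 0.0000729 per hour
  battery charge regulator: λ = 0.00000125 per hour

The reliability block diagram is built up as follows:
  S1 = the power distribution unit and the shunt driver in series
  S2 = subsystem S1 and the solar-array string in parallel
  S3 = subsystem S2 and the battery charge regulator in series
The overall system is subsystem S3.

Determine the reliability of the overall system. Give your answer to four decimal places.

0.9189

R(power distribution unit) = exp(−0.0000383 × 4000) = 0.857958
R(shunt driver) = exp(−0.0000518 × 4000) = 0.812857
R(solar-array string) = exp(−0.0000729 × 4000) = 0.747067
R(battery charge regulator) = exp(−0.00000125 × 4000) = 0.995012
Series (power distribution unit and shunt driver): 0.857958 × 0.812857 = 0.697397
Parallel ([0.697397] and solar-array string): 1 − (1 − 0.697397)(1 − 0.747067) = 0.923462
Series ([0.923462] and battery charge regulator): 0.923462 × 0.995012 = 0.9189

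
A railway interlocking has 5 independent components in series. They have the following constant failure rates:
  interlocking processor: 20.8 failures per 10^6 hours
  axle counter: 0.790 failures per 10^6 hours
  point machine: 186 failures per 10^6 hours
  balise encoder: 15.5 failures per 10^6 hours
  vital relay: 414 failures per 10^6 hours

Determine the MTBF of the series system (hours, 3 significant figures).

1570

Series of exponential components: λ_sys = Σ λ_i
λ_sys = 0.0000208 + 0.000000790 + 0.000186 + 0.0000155 + 0.000414 = 6.3709e-04 /h
MTBF = 1 / λ_sys = 1570 h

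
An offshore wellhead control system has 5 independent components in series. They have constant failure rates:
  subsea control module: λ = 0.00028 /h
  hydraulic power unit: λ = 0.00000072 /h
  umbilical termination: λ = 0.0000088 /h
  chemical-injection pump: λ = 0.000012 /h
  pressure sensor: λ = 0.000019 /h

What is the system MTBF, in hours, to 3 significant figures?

3120

Series of exponential components: λ_sys = Σ λ_i
λ_sys = 0.00028 + 0.00000072 + 0.0000088 + 0.000012 + 0.000019 = 3.2052e-04 /h
MTBF = 1 / λ_sys = 3120 h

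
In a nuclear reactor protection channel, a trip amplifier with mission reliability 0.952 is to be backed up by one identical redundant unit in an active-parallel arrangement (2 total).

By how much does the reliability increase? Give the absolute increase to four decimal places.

R_before = 0.952
R_after = 1 − (1 − 0.952)^2 = 0.9977
ΔR = 0.9977 − 0.952 = 0.0457

0.0457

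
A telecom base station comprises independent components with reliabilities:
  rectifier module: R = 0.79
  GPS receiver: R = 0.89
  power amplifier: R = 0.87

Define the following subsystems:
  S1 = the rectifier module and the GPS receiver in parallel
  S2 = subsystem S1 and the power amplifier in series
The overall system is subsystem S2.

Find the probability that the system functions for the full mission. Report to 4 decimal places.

Parallel (rectifier module and GPS receiver): 1 − (1 − 0.790000)(1 − 0.890000) = 0.976900
Series ([0.976900] and power amplifier): 0.976900 × 0.870000 = 0.8499

0.8499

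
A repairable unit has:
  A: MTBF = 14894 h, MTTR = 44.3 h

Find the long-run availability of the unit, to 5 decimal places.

0.99703

A(A) = MTBF/(MTBF+MTTR) = 14894/(14894+44.3) = 0.99703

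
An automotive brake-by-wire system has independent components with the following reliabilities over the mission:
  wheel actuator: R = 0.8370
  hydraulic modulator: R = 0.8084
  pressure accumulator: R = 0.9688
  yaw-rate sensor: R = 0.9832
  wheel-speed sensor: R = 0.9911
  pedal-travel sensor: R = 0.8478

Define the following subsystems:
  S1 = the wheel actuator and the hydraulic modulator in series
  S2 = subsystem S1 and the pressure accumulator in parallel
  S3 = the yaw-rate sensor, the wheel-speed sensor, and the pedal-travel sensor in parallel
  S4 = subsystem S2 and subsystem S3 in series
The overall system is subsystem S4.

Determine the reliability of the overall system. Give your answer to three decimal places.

0.990

Series (wheel actuator and hydraulic modulator): 0.83700 × 0.80840 = 0.67663
Parallel ([0.67663] and pressure accumulator): 1 − (1 − 0.67663)(1 − 0.96880) = 0.98991
Parallel (yaw-rate sensor, wheel-speed sensor, and pedal-travel sensor): 1 − (1 − 0.98320)(1 − 0.99110)(1 − 0.84780) = 0.99998
Series ([0.98991] and [0.99998]): 0.98991 × 0.99998 = 0.990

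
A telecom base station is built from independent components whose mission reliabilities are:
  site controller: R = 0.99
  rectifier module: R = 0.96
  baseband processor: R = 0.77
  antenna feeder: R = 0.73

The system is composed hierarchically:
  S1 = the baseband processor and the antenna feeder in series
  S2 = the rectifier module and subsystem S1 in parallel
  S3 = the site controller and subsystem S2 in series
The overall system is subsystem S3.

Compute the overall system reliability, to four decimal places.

0.9727

Series (baseband processor and antenna feeder): 0.770000 × 0.730000 = 0.562100
Parallel (rectifier module and [0.562100]): 1 − (1 − 0.960000)(1 − 0.562100) = 0.982484
Series (site controller and [0.982484]): 0.990000 × 0.982484 = 0.9727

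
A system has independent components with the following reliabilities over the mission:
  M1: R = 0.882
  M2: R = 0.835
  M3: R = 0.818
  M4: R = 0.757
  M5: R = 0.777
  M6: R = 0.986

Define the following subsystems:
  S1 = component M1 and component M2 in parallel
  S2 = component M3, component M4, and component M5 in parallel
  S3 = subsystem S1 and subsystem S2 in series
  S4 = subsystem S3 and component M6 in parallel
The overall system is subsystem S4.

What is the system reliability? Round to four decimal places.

Parallel (M1 and M2): 1 − (1 − 0.882000)(1 − 0.835000) = 0.980530
Parallel (M3, M4, and M5): 1 − (1 − 0.818000)(1 − 0.757000)(1 − 0.777000) = 0.990138
Series ([0.980530] and [0.990138]): 0.980530 × 0.990138 = 0.970860
Parallel ([0.970860] and M6): 1 − (1 − 0.970860)(1 − 0.986000) = 0.9996

0.9996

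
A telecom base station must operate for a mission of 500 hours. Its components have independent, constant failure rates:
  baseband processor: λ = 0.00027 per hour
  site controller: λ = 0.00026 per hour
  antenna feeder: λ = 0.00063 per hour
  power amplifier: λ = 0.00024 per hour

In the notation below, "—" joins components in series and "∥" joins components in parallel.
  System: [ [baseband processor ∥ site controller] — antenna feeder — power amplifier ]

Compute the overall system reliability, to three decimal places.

0.637

R(baseband processor) = exp(−0.00027 × 500) = 0.87372
R(site controller) = exp(−0.00026 × 500) = 0.87810
R(antenna feeder) = exp(−0.00063 × 500) = 0.72979
R(power amplifier) = exp(−0.00024 × 500) = 0.88692
Parallel (baseband processor and site controller): 1 − (1 − 0.87372)(1 − 0.87810) = 0.98461
Series ([0.98461], antenna feeder, and power amplifier): 0.98461 × 0.72979 × 0.88692 = 0.637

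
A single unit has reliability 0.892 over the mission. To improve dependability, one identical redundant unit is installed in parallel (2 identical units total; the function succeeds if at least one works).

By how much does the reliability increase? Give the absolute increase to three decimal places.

R_before = 0.892
R_after = 1 − (1 − 0.892)^2 = 0.988
ΔR = 0.988 − 0.892 = 0.096

0.096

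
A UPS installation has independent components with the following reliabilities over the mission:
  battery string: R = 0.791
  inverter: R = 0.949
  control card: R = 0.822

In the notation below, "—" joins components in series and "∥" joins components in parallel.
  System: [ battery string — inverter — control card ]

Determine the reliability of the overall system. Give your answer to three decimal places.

Series (battery string, inverter, and control card): 0.79100 × 0.94900 × 0.82200 = 0.617

0.617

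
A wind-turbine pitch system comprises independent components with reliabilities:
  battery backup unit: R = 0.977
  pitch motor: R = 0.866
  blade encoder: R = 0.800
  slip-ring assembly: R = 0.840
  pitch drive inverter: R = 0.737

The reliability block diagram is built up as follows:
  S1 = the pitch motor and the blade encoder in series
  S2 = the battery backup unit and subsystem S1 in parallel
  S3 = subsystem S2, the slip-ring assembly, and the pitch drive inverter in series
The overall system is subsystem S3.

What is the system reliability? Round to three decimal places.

Series (pitch motor and blade encoder): 0.86600 × 0.80000 = 0.69280
Parallel (battery backup unit and [0.69280]): 1 − (1 − 0.97700)(1 − 0.69280) = 0.99293
Series ([0.99293], slip-ring assembly, and pitch drive inverter): 0.99293 × 0.84000 × 0.73700 = 0.615

0.615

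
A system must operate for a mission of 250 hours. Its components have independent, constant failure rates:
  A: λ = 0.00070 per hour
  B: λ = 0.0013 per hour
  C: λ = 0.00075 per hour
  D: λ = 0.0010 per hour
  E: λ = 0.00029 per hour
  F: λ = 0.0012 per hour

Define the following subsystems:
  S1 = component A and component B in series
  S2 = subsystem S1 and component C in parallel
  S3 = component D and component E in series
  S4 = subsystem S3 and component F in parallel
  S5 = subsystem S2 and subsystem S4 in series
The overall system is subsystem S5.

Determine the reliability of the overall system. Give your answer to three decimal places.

R(A) = exp(−0.00070 × 250) = 0.83946
R(B) = exp(−0.0013 × 250) = 0.72253
R(C) = exp(−0.00075 × 250) = 0.82903
R(D) = exp(−0.0010 × 250) = 0.77880
R(E) = exp(−0.00029 × 250) = 0.93007
R(F) = exp(−0.0012 × 250) = 0.74082
Series (A and B): 0.83946 × 0.72253 = 0.60654
Parallel ([0.60654] and C): 1 − (1 − 0.60654)(1 − 0.82903) = 0.93273
Series (D and E): 0.77880 × 0.93007 = 0.72434
Parallel ([0.72434] and F): 1 − (1 − 0.72434)(1 − 0.74082) = 0.92855
Series ([0.93273] and [0.92855]): 0.93273 × 0.92855 = 0.866

0.866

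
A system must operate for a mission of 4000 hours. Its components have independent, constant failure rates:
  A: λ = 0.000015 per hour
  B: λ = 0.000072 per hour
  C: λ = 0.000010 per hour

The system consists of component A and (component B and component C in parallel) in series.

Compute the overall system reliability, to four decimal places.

R(A) = exp(−0.000015 × 4000) = 0.941765
R(B) = exp(−0.000072 × 4000) = 0.749762
R(C) = exp(−0.000010 × 4000) = 0.960789
Parallel (B and C): 1 − (1 − 0.749762)(1 − 0.960789) = 0.990188
Series (A and [0.990188]): 0.941765 × 0.990188 = 0.9325

0.9325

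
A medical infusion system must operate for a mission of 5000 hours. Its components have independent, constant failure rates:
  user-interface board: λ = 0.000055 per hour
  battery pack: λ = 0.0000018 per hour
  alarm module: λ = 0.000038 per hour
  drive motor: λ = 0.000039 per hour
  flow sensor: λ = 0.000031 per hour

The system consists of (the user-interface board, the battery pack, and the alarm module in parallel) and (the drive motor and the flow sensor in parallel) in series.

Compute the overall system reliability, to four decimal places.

0.9742

R(user-interface board) = exp(−0.000055 × 5000) = 0.759572
R(battery pack) = exp(−0.0000018 × 5000) = 0.991040
R(alarm module) = exp(−0.000038 × 5000) = 0.826959
R(drive motor) = exp(−0.000039 × 5000) = 0.822835
R(flow sensor) = exp(−0.000031 × 5000) = 0.856415
Parallel (user-interface board, battery pack, and alarm module): 1 − (1 − 0.759572)(1 − 0.991040)(1 − 0.826959) = 0.999627
Parallel (drive motor and flow sensor): 1 − (1 − 0.822835)(1 − 0.856415) = 0.974562
Series ([0.999627] and [0.974562]): 0.999627 × 0.974562 = 0.9742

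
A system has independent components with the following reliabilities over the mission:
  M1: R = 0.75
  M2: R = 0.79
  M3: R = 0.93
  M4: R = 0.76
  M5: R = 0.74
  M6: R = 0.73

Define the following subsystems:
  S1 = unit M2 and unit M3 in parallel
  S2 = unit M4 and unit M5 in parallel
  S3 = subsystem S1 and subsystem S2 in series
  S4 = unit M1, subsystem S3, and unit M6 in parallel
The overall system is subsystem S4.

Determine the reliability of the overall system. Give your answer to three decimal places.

0.995

Parallel (M2 and M3): 1 − (1 − 0.79000)(1 − 0.93000) = 0.98530
Parallel (M4 and M5): 1 − (1 − 0.76000)(1 − 0.74000) = 0.93760
Series ([0.98530] and [0.93760]): 0.98530 × 0.93760 = 0.92382
Parallel (M1, [0.92382], and M6): 1 − (1 − 0.75000)(1 − 0.92382)(1 − 0.73000) = 0.995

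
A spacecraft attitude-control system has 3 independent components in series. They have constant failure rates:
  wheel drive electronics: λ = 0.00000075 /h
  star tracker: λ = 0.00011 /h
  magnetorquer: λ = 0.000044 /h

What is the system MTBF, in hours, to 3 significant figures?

Series of exponential components: λ_sys = Σ λ_i
λ_sys = 0.00000075 + 0.00011 + 0.000044 = 1.5475e-04 /h
MTBF = 1 / λ_sys = 6460 h

6460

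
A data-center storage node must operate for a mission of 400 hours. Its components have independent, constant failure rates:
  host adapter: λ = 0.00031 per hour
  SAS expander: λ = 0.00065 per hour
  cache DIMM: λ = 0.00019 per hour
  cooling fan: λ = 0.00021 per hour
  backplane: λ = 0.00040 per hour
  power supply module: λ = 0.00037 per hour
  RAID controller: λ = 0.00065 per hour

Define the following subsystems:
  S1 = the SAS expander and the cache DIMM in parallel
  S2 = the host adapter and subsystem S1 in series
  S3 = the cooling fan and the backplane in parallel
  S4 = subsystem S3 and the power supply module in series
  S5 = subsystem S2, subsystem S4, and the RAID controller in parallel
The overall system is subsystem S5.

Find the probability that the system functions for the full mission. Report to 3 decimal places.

R(host adapter) = exp(−0.00031 × 400) = 0.88338
R(SAS expander) = exp(−0.00065 × 400) = 0.77105
R(cache DIMM) = exp(−0.00019 × 400) = 0.92682
R(cooling fan) = exp(−0.00021 × 400) = 0.91943
R(backplane) = exp(−0.00040 × 400) = 0.85214
R(power supply module) = exp(−0.00037 × 400) = 0.86243
R(RAID controller) = exp(−0.00065 × 400) = 0.77105
Parallel (SAS expander and cache DIMM): 1 − (1 − 0.77105)(1 − 0.92682) = 0.98325
Series (host adapter and [0.98325]): 0.88338 × 0.98325 = 0.86858
Parallel (cooling fan and backplane): 1 − (1 − 0.91943)(1 − 0.85214) = 0.98809
Series ([0.98809] and power supply module): 0.98809 × 0.86243 = 0.85216
Parallel ([0.86858], [0.85216], and RAID controller): 1 − (1 − 0.86858)(1 − 0.85216)(1 − 0.77105) = 0.996

0.996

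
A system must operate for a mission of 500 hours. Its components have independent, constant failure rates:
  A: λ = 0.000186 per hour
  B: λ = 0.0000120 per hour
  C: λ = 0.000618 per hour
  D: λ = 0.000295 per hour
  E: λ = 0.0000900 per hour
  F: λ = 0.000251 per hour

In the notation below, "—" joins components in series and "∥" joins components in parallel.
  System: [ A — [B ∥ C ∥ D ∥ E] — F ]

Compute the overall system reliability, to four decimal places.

0.8037

R(A) = exp(−0.000186 × 500) = 0.911194
R(B) = exp(−0.0000120 × 500) = 0.994018
R(C) = exp(−0.000618 × 500) = 0.734181
R(D) = exp(−0.000295 × 500) = 0.862862
R(E) = exp(−0.0000900 × 500) = 0.955997
R(F) = exp(−0.000251 × 500) = 0.882056
Parallel (B, C, D, and E): 1 − (1 − 0.994018)(1 − 0.734181)(1 − 0.862862)(1 − 0.955997) = 0.999990
Series (A, [0.999990], and F): 0.911194 × 0.999990 × 0.882056 = 0.8037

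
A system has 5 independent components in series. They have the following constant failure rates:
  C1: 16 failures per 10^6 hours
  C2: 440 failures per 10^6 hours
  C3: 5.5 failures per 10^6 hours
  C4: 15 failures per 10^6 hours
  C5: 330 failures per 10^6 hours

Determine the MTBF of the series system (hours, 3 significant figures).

Series of exponential components: λ_sys = Σ λ_i
λ_sys = 0.000016 + 0.00044 + 0.0000055 + 0.000015 + 0.00033 = 8.0650e-04 /h
MTBF = 1 / λ_sys = 1240 h

1240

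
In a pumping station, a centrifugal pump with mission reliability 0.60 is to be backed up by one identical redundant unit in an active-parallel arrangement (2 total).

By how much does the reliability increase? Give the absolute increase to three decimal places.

R_before = 0.60
R_after = 1 − (1 − 0.60)^2 = 0.840
ΔR = 0.840 − 0.60 = 0.240

0.240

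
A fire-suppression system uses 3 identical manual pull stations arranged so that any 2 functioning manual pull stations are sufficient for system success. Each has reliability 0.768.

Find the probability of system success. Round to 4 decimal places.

0.8635

R = Σ_{i=2}^{3} C(3,i) p^i (1−p)^{3−i} with p = 0.768
C(3,2)·0.768^2·0.232^1 = 0.410518
C(3,3)·0.768^3·0.232^0 = 0.452985
Sum = 0.8635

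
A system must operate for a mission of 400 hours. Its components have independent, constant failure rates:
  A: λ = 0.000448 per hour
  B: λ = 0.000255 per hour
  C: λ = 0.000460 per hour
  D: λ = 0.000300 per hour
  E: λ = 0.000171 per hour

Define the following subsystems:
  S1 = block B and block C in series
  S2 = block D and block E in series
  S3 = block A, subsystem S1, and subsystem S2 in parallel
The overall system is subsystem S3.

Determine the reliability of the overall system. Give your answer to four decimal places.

0.9930

R(A) = exp(−0.000448 × 400) = 0.835939
R(B) = exp(−0.000255 × 400) = 0.903030
R(C) = exp(−0.000460 × 400) = 0.831936
R(D) = exp(−0.000300 × 400) = 0.886920
R(E) = exp(−0.000171 × 400) = 0.933887
Series (B and C): 0.903030 × 0.831936 = 0.751263
Series (D and E): 0.886920 × 0.933887 = 0.828283
Parallel (A, [0.751263], and [0.828283]): 1 − (1 − 0.835939)(1 − 0.751263)(1 − 0.828283) = 0.9930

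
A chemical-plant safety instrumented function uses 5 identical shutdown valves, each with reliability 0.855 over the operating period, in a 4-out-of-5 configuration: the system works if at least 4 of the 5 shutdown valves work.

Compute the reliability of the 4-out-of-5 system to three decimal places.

0.844

R = Σ_{i=4}^{5} C(5,i) p^i (1−p)^{5−i} with p = 0.855
C(5,4)·0.855^4·0.145^1 = 0.38744
C(5,5)·0.855^5·0.145^0 = 0.45691
Sum = 0.844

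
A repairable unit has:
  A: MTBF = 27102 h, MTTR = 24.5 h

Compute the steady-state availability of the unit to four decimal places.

A(A) = MTBF/(MTBF+MTTR) = 27102/(27102+24.5) = 0.9991

0.9991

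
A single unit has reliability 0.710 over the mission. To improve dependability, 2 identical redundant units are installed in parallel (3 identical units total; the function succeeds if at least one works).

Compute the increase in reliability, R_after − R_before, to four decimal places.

0.2656

R_before = 0.710
R_after = 1 − (1 − 0.710)^3 = 0.9756
ΔR = 0.9756 − 0.710 = 0.2656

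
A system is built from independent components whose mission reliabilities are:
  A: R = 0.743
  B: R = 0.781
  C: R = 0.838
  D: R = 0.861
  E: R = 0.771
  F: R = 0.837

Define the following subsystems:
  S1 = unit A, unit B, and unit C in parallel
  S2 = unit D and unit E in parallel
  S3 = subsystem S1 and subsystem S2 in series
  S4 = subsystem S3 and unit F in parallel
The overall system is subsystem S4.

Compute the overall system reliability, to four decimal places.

Parallel (A, B, and C): 1 − (1 − 0.743000)(1 − 0.781000)(1 − 0.838000) = 0.990882
Parallel (D and E): 1 − (1 − 0.861000)(1 − 0.771000) = 0.968169
Series ([0.990882] and [0.968169]): 0.990882 × 0.968169 = 0.959341
Parallel ([0.959341] and F): 1 − (1 − 0.959341)(1 − 0.837000) = 0.9934

0.9934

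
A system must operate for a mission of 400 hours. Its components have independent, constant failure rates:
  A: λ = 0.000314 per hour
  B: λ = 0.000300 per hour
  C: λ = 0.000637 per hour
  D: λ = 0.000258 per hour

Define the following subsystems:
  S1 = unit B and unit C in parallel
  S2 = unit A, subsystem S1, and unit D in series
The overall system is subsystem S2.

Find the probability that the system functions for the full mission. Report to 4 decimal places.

R(A) = exp(−0.000314 × 400) = 0.881968
R(B) = exp(−0.000300 × 400) = 0.886920
R(C) = exp(−0.000637 × 400) = 0.775071
R(D) = exp(−0.000258 × 400) = 0.901947
Parallel (B and C): 1 − (1 − 0.886920)(1 − 0.775071) = 0.974565
Series (A, [0.974565], and D): 0.881968 × 0.974565 × 0.901947 = 0.7753

0.7753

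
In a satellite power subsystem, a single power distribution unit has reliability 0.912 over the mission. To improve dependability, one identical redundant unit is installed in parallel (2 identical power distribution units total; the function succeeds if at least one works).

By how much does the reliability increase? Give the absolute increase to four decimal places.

R_before = 0.912
R_after = 1 − (1 − 0.912)^2 = 0.9923
ΔR = 0.9923 − 0.912 = 0.0803

0.0803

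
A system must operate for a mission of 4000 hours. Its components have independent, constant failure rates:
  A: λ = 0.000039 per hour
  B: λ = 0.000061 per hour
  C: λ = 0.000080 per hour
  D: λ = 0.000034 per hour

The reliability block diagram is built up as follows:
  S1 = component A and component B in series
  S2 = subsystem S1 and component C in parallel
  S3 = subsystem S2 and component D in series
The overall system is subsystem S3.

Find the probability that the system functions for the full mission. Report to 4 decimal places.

R(A) = exp(−0.000039 × 4000) = 0.855559
R(B) = exp(−0.000061 × 4000) = 0.783488
R(C) = exp(−0.000080 × 4000) = 0.726149
R(D) = exp(−0.000034 × 4000) = 0.872843
Series (A and B): 0.855559 × 0.783488 = 0.670320
Parallel ([0.670320] and C): 1 − (1 − 0.670320)(1 − 0.726149) = 0.909717
Series ([0.909717] and D): 0.909717 × 0.872843 = 0.7940

0.7940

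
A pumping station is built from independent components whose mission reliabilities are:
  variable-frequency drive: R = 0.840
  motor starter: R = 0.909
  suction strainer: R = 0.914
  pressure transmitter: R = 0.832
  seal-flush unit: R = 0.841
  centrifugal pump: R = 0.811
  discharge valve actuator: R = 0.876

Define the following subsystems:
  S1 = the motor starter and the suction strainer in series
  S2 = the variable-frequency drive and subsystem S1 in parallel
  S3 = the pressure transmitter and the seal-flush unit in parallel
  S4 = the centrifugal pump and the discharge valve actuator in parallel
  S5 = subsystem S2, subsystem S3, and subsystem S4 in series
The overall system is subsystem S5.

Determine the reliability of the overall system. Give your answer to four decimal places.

Series (motor starter and suction strainer): 0.909000 × 0.914000 = 0.830826
Parallel (variable-frequency drive and [0.830826]): 1 − (1 − 0.840000)(1 − 0.830826) = 0.972932
Parallel (pressure transmitter and seal-flush unit): 1 − (1 − 0.832000)(1 − 0.841000) = 0.973288
Parallel (centrifugal pump and discharge valve actuator): 1 − (1 − 0.811000)(1 − 0.876000) = 0.976564
Series ([0.972932], [0.973288], and [0.976564]): 0.972932 × 0.973288 × 0.976564 = 0.9248

0.9248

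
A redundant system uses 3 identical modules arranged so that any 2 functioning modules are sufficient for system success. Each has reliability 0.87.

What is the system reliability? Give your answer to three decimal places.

0.954

R = Σ_{i=2}^{3} C(3,i) p^i (1−p)^{3−i} with p = 0.87
C(3,2)·0.87^2·0.13^1 = 0.29519
C(3,3)·0.87^3·0.13^0 = 0.65850
Sum = 0.954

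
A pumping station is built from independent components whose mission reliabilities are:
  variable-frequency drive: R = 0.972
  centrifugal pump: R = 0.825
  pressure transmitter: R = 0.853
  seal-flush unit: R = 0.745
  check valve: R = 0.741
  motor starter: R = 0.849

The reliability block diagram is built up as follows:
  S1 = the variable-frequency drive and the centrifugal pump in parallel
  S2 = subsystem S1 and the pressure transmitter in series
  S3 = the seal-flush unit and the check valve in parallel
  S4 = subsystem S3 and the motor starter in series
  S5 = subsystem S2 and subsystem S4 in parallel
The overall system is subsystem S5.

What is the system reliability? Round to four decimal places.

0.9687

Parallel (variable-frequency drive and centrifugal pump): 1 − (1 − 0.972000)(1 − 0.825000) = 0.995100
Series ([0.995100] and pressure transmitter): 0.995100 × 0.853000 = 0.848820
Parallel (seal-flush unit and check valve): 1 − (1 − 0.745000)(1 − 0.741000) = 0.933955
Series ([0.933955] and motor starter): 0.933955 × 0.849000 = 0.792928
Parallel ([0.848820] and [0.792928]): 1 − (1 − 0.848820)(1 − 0.792928) = 0.9687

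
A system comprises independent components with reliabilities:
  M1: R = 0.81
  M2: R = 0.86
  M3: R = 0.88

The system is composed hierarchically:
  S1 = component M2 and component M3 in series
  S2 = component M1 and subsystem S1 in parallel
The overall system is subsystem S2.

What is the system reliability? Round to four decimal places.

Series (M2 and M3): 0.860000 × 0.880000 = 0.756800
Parallel (M1 and [0.756800]): 1 − (1 − 0.810000)(1 − 0.756800) = 0.9538

0.9538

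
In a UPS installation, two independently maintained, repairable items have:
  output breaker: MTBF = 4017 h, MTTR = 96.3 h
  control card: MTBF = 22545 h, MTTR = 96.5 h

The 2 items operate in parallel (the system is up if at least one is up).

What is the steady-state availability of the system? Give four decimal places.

0.9999

A(output breaker) = MTBF/(MTBF+MTTR) = 4017/(4017+96.3) = 0.976588
A(control card) = MTBF/(MTBF+MTTR) = 22545/(22545+96.5) = 0.995738
Parallel availability: 1 − (1 − 0.976588)(1 − 0.995738) = 0.9999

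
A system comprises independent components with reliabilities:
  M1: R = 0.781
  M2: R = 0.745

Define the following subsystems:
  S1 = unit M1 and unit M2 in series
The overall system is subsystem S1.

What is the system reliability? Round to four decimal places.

Series (M1 and M2): 0.781000 × 0.745000 = 0.5818

0.5818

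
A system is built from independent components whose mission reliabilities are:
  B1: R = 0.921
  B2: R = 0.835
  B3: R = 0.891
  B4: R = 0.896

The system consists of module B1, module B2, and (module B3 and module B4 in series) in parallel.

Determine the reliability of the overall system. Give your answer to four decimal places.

Series (B3 and B4): 0.891000 × 0.896000 = 0.798336
Parallel (B1, B2, and [0.798336]): 1 − (1 − 0.921000)(1 − 0.835000)(1 − 0.798336) = 0.9974

0.9974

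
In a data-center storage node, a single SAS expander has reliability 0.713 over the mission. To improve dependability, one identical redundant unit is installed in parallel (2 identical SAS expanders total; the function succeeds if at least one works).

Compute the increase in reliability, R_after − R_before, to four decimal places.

0.2046

R_before = 0.713
R_after = 1 − (1 − 0.713)^2 = 0.9176
ΔR = 0.9176 − 0.713 = 0.2046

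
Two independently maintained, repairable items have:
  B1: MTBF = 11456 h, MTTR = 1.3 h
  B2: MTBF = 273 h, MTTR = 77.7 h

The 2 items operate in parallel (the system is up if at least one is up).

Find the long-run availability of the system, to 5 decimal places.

A(B1) = MTBF/(MTBF+MTTR) = 11456/(11456+1.3) = 0.999887
A(B2) = MTBF/(MTBF+MTTR) = 273/(273+77.7) = 0.778443
Parallel availability: 1 − (1 − 0.999887)(1 − 0.778443) = 0.99997

0.99997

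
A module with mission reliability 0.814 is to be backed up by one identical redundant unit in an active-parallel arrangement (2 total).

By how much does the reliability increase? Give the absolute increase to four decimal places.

0.1514

R_before = 0.814
R_after = 1 − (1 − 0.814)^2 = 0.9654
ΔR = 0.9654 − 0.814 = 0.1514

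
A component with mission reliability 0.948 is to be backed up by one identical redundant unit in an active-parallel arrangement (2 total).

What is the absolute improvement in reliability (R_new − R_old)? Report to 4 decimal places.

R_before = 0.948
R_after = 1 − (1 − 0.948)^2 = 0.9973
ΔR = 0.9973 − 0.948 = 0.0493

0.0493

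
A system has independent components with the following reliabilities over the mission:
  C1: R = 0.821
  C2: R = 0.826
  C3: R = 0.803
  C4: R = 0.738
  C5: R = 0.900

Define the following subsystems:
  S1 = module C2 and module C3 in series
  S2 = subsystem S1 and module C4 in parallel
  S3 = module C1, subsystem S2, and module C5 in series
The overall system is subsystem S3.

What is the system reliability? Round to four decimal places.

Series (C2 and C3): 0.826000 × 0.803000 = 0.663278
Parallel ([0.663278] and C4): 1 − (1 − 0.663278)(1 − 0.738000) = 0.911779
Series (C1, [0.911779], and C5): 0.821000 × 0.911779 × 0.900000 = 0.6737

0.6737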